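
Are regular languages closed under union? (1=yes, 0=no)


Regular languages are closed under:
- Union (DFA product construction)
- Intersection (DFA product construction)
- Complement (swap accept/reject states)
- Concatenation (NFA construction)
- Kleene star (NFA construction)
union is in this list
Therefore: closed

1


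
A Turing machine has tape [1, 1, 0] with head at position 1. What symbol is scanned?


Tape: [1, 1, 0]
Positions: 0 1 2
Values:    1 1 0
Head at position 1
tape[1] = 1

1


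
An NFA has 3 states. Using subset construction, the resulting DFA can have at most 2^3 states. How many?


NFA has 3 states
Subset construction: each DFA state = subset of NFA states
Maximum subsets = 2^3
2^3 = 8

8


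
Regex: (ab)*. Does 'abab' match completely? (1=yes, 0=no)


Pattern: (ab)*
String: 'abab'
Pattern requires: zero or more repetitions of 'ab'
Pairs: ['ab', 'ab']
All pairs are 'ab'? Yes
Result: 1

1


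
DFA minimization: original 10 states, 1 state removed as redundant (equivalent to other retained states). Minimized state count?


Original DFA: 10 states
Redundant states removed: 1
Minimized states = original - removed
= 10 - 1
= 9

9


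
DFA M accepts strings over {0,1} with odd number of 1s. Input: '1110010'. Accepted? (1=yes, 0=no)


DFA has 2 states: q_even (start, accept=no) and q_odd
Processing string '1110010' character by character:
  Position 0: read '1', 1-count=1 -> q_odd
  Position 1: read '1', 1-count=2 -> q_even
  Position 2: read '1', 1-count=3 -> q_odd
  Position 3: read '0', 1-count=3 -> q_odd (no change)
  Position 4: read '0', 1-count=3 -> q_odd (no change)
  Position 5: read '1', 1-count=4 -> q_even
  Position 6: read '0', 1-count=4 -> q_even (no change)
Final state: q_even, total 1s = 4 (even); the DFA requires an odd count -> reject

0


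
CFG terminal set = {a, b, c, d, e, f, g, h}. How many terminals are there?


Terminal symbols: a, b, c, d, e, f, g, h
Counting each: a (#1), b (#2), c (#3), d (#4), e (#5), f (#6), g (#7), h (#8)
Total = 8

8


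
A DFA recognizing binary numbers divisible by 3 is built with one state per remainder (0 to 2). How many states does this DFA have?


Divisibility by 3 is tracked via the remainder mod 3: 0, 1, ..., 2
The construction assigns one state to each remainder
Number of remainders = 3

3


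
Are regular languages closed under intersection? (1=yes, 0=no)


Regular languages are closed under all standard operations:
- Union: Yes (product construction)
- Intersection: Yes (product construction)
- Complement: Yes (swap accept/reject)
- Concatenation: Yes (NFA construction)
Operation: intersection -> Closed

1


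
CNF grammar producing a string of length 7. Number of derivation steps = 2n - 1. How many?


Chomsky Normal Form derivation:
String length n = 7
Each step either:
  - Splits a nonterminal into two (n-1 such steps)
  - Converts a nonterminal to terminal (n such steps)
Total = (n-1) + n = 2n - 1
= 2(7) - 1
= 14 - 1
= 13

13


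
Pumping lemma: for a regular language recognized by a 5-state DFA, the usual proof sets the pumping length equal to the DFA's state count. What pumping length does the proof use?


Pumping lemma for regular languages (standard proof):
Take p = |Q|, the number of DFA states.
Any string of length >= |Q| passes through |Q|+1 states while reading its first |Q| symbols,
so by pigeonhole some state repeats, giving the loop that can be pumped.
Here |Q| = 5
Therefore the proof uses p = 5

5


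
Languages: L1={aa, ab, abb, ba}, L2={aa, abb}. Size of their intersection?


L1 = {aa, ab, abb, ba}
L2 = {aa, abb}
Checking each string in L1 against L2:
  'aa': in L2? Yes
  'ab': in L2? No
  'abb': in L2? Yes
  'ba': in L2? No
Intersection = {aa, abb}
|L1 ∩ L2| = 2

2


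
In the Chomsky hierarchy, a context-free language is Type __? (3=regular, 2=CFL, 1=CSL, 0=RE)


Chomsky hierarchy levels:
  Type 3: Regular (DFA/NFA/regex)
  Type 2: Context-free (PDA)
  Type 1: Context-sensitive
  Type 0: Recursively enumerable (TM)
'context-free' corresponds to Type 2

2


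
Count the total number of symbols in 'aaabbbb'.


String: 'aaabbbb'
Counting characters:
  'a' appears 3 time(s)
  'b' appears 4 time(s)
Total length = 3 + 4 = 7

7


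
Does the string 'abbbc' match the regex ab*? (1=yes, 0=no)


Pattern: ab*
String: 'abbbc'
Pattern requires: exactly one 'a' followed by zero or more 'b's
First char is 'a' -> OK
Rest 'bbbc': all b's? No
Result: 0

0


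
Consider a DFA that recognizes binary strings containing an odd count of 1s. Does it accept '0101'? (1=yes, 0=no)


DFA has 2 states: q_even (start, accept=no) and q_odd
Processing string '0101' character by character:
  Position 0: read '0', 1-count=0 -> q_even (no change)
  Position 1: read '1', 1-count=1 -> q_odd
  Position 2: read '0', 1-count=1 -> q_odd (no change)
  Position 3: read '1', 1-count=2 -> q_even
Final state: q_even, total 1s = 2 (even); the DFA requires an odd count -> reject

0


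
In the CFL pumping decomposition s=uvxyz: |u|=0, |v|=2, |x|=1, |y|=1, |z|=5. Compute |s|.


|s| = |u| + |v| + |x| + |y| + |z|
= 0 + 2 + 1 + 1 + 5
= 2 + 1 + 6
= 3 + 6
= 9

9


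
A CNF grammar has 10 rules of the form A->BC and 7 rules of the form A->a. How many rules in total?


CNF allows two rule forms:
  A -> BC (binary): 10 rules
  A -> a (terminal): 7 rules
Total = 10 + 7 = 17

17


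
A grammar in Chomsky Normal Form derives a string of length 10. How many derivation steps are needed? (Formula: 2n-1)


Chomsky Normal Form derivation:
String length n = 10
Each step either:
  - Splits a nonterminal into two (n-1 such steps)
  - Converts a nonterminal to terminal (n such steps)
Total = (n-1) + n = 2n - 1
= 2(10) - 1
= 20 - 1
= 19

19


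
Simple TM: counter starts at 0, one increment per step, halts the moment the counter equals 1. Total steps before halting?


Counter starts at 0. Counting sequence:
  Step 1: counter = 1
Counter reached 1 -> halt
Total steps = 1

1


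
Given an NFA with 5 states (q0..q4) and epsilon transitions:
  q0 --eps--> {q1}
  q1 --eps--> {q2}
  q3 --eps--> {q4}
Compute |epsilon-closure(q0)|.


Starting from q0
Initialize closure = {q0}
Follow epsilon from q0 -> add q1
Follow epsilon from q1 -> add q2
Final closure: {q0, q1, q2}
Size = 3

3


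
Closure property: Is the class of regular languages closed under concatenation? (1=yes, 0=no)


Regular languages are closed under all standard operations:
- Union: Yes (product construction)
- Intersection: Yes (product construction)
- Complement: Yes (swap accept/reject)
- Concatenation: Yes (NFA construction)
Operation: concatenation -> Closed

1


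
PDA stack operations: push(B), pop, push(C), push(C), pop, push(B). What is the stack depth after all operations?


Tracing stack operations:
  push(B) -> stack = [B], depth=1
  pop -> removed B, stack = [], depth=0
  push(C) -> stack = [C], depth=1
  push(C) -> stack = [C,C], depth=2
  pop -> removed C, stack = [C], depth=1
  push(B) -> stack = [C,B], depth=2
Final depth = 2

2


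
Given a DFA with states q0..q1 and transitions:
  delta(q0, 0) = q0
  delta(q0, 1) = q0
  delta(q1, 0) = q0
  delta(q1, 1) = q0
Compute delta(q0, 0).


Looking up transition function:
delta(q0, 0) in the table
Row: q0, Column: 0
Result: q0

q0


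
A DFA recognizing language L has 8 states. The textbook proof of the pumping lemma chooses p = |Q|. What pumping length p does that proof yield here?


Pumping lemma for regular languages (standard proof):
Take p = |Q|, the number of DFA states.
Any string of length >= |Q| passes through |Q|+1 states while reading its first |Q| symbols,
so by pigeonhole some state repeats, giving the loop that can be pumped.
Here |Q| = 8
Therefore the proof uses p = 8

8


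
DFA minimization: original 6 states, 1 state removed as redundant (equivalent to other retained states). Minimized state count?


Original DFA: 6 states
Redundant states removed: 1
Minimized states = original - removed
= 6 - 1
= 5

5


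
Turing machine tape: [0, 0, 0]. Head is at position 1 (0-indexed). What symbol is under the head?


Tape: [0, 0, 0]
Positions: 0 1 2
Values:    0 0 0
Head at position 1
tape[1] = 0

0


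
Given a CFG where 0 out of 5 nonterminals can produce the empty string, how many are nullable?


Nonterminals: {S, A, B, C, D}
A nonterminal is nullable if it can derive epsilon
Counting nullable nonterminals: 0
Total nullable = 0

0


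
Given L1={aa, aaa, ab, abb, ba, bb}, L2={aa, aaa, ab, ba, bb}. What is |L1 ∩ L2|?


L1 = {aa, aaa, ab, abb, ba, bb}
L2 = {aa, aaa, ab, ba, bb}
Checking each string in L1 against L2:
  'aa': in L2? Yes
  'aaa': in L2? Yes
  'ab': in L2? Yes
  'abb': in L2? No
  'ba': in L2? Yes
  'bb': in L2? Yes
Intersection = {aa, aaa, ab, ba, bb}
|L1 ∩ L2| = 5

5


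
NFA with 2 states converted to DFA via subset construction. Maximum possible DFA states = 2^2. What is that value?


NFA has 2 states
Subset construction: each DFA state = subset of NFA states
Maximum subsets = 2^2
2^2 = 4

4


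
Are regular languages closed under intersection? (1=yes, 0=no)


Regular languages are closed under:
- Union (DFA product construction)
- Intersection (DFA product construction)
- Complement (swap accept/reject states)
- Concatenation (NFA construction)
- Kleene star (NFA construction)
intersection is in this list
Therefore: closed

1


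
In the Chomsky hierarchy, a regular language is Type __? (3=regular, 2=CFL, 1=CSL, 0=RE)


Chomsky hierarchy levels:
  Type 3: Regular (DFA/NFA/regex)
  Type 2: Context-free (PDA)
  Type 1: Context-sensitive
  Type 0: Recursively enumerable (TM)
'regular' corresponds to Type 3

3


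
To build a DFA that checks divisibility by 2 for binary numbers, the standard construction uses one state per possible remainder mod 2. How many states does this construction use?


Divisibility by 2 is tracked via the remainder mod 2: 0, 1, ..., 1
The construction assigns one state to each remainder
Number of remainders = 2

2


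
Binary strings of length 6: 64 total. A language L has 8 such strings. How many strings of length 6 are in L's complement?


Alphabet: {0,1}
String length: 6
Total strings of length 6 = 2^6 = 64
Strings in L = 8
Complement = total - |L|
= 64 - 8
= 56

56


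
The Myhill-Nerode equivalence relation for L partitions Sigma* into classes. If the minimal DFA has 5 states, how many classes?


Myhill-Nerode theorem:
Number of equivalence classes = number of states in minimal DFA
Minimal DFA states = 5
Therefore equivalence classes = 5

5


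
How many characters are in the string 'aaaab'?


String: 'aaaab'
Counting characters:
  'a' appears 4 time(s)
  'b' appears 1 time(s)
Total length = 4 + 1 = 5

5


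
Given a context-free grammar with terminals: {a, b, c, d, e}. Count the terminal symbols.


Terminal symbols: a, b, c, d, e
Counting each: a (#1), b (#2), c (#3), d (#4), e (#5)
Total = 5

5


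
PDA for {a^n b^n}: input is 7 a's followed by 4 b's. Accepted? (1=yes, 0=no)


Language requires equal numbers of a's and b's
PDA pushes for each 'a', pops for each 'b'
Number of a's = 7
Number of b's = 4
7 != 4 -> Reject

0


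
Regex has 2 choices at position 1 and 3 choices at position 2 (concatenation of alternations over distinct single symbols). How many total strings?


First group: 2 alternatives
Second group: 3 alternatives
Concatenation: each choice from group 1 pairs with each from group 2
Total = 2 x 3 = 6

6


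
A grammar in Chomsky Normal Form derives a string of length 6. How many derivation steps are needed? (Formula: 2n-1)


Chomsky Normal Form derivation:
String length n = 6
Each step either:
  - Splits a nonterminal into two (n-1 such steps)
  - Converts a nonterminal to terminal (n such steps)
Total = (n-1) + n = 2n - 1
= 2(6) - 1
= 12 - 1
= 11

11


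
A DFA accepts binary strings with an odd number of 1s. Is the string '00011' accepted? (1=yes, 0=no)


DFA has 2 states: q_even (start, accept=no) and q_odd
Processing string '00011' character by character:
  Position 0: read '0', 1-count=0 -> q_even (no change)
  Position 1: read '0', 1-count=0 -> q_even (no change)
  Position 2: read '0', 1-count=0 -> q_even (no change)
  Position 3: read '1', 1-count=1 -> q_odd
  Position 4: read '1', 1-count=2 -> q_even
Final state: q_even, total 1s = 2 (even); the DFA requires an odd count -> reject

0


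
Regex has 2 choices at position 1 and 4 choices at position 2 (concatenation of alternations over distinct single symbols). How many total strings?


First group: 2 alternatives
Second group: 4 alternatives
Concatenation: each choice from group 1 pairs with each from group 2
Total = 2 x 4 = 8

8


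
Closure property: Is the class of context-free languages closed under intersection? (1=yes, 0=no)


CFL closure properties:
  Closed under: union, concatenation, Kleene star
  NOT closed under: intersection, complement
Operation 'intersection' is in not-closed list -> No (not closed)

0


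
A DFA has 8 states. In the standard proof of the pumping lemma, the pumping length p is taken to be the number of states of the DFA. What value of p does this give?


Pumping lemma for regular languages (standard proof):
Take p = |Q|, the number of DFA states.
Any string of length >= |Q| passes through |Q|+1 states while reading its first |Q| symbols,
so by pigeonhole some state repeats, giving the loop that can be pumped.
Here |Q| = 8
Therefore the proof uses p = 8

8


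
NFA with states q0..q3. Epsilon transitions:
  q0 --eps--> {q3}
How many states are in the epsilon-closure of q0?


Starting from q0
Initialize closure = {q0}
Follow epsilon from q0 -> add q3
Final closure: {q0, q3}
Size = 2

2


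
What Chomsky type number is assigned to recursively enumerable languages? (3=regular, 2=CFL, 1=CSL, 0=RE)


Chomsky hierarchy levels:
  Type 3: Regular (DFA/NFA/regex)
  Type 2: Context-free (PDA)
  Type 1: Context-sensitive
  Type 0: Recursively enumerable (TM)
'recursively enumerable' corresponds to Type 0

0


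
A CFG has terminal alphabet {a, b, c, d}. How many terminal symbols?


Terminal symbols: a, b, c, d
Counting each: a (#1), b (#2), c (#3), d (#4)
Total = 4

4


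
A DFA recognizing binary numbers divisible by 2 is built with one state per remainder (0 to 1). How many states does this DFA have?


Divisibility by 2 is tracked via the remainder mod 2: 0, 1, ..., 1
The construction assigns one state to each remainder
Number of remainders = 2

2


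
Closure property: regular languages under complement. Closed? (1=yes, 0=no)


Regular languages are closed under:
- Union (DFA product construction)
- Intersection (DFA product construction)
- Complement (swap accept/reject states)
- Concatenation (NFA construction)
- Kleene star (NFA construction)
complement is in this list
Therefore: closed

1


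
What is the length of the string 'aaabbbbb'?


String: 'aaabbbbb'
Counting characters:
  'a' appears 3 time(s)
  'b' appears 5 time(s)
Total length = 3 + 5 = 8

8


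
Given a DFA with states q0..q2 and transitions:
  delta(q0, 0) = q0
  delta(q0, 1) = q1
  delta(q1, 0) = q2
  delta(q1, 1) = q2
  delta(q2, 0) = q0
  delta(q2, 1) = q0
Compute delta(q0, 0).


Looking up transition function:
delta(q0, 0) in the table
Row: q0, Column: 0
Result: q0

q0


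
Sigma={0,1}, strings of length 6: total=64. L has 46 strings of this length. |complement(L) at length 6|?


Alphabet: {0,1}
String length: 6
Total strings of length 6 = 2^6 = 64
Strings in L = 46
Complement = total - |L|
= 64 - 46
= 18

18


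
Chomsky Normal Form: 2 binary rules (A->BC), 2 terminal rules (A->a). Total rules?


CNF allows two rule forms:
  A -> BC (binary): 2 rules
  A -> a (terminal): 2 rules
Total = 2 + 2 = 4

4


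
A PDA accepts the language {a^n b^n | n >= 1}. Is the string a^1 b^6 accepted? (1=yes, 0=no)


Language requires equal numbers of a's and b's
PDA pushes for each 'a', pops for each 'b'
Number of a's = 1
Number of b's = 6
1 != 6 -> Reject

0


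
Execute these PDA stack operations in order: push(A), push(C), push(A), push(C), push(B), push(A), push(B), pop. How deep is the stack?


Tracing stack operations:
  push(A) -> stack = [A], depth=1
  push(C) -> stack = [A,C], depth=2
  push(A) -> stack = [A,C,A], depth=3
  push(C) -> stack = [A,C,A,C], depth=4
  push(B) -> stack = [A,C,A,C,B], depth=5
  push(A) -> stack = [A,C,A,C,B,A], depth=6
  push(B) -> stack = [A,C,A,C,B,A,B], depth=7
  pop -> removed B, stack = [A,C,A,C,B,A], depth=6
Final depth = 6

6


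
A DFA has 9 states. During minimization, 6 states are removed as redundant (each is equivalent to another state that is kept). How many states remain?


Original DFA: 9 states
Redundant states removed: 6
Minimized states = original - removed
= 9 - 6
= 3

3


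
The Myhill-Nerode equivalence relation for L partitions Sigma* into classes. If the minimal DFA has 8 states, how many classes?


Myhill-Nerode theorem:
Number of equivalence classes = number of states in minimal DFA
Minimal DFA states = 8
Therefore equivalence classes = 8

8


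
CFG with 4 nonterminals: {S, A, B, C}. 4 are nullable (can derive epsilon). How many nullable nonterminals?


Nonterminals: {S, A, B, C}
A nonterminal is nullable if it can derive epsilon
Counting nullable nonterminals: 4
Total nullable = 4

4


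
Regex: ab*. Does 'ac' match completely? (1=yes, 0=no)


Pattern: ab*
String: 'ac'
Pattern requires: exactly one 'a' followed by zero or more 'b's
First char is 'a' -> OK
Rest 'c': all b's? No
Result: 0

0


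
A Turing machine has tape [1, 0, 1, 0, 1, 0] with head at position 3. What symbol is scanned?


Tape: [1, 0, 1, 0, 1, 0]
Positions: 0 1 2 3 4 5
Values:    1 0 1 0 1 0
Head at position 3
tape[3] = 0

0


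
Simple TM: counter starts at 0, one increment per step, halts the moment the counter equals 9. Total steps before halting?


Counter starts at 0. Counting sequence:
  Step 1: counter = 1
  Step 2: counter = 2
  Step 3: counter = 3
  Step 4: counter = 4
  Step 5: counter = 5
  Step 6: counter = 6
  ...
  Step 9: counter = 9
Counter reached 9 -> halt
Total steps = 9

9


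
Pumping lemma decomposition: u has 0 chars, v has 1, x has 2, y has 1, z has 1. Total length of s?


|s| = |u| + |v| + |x| + |y| + |z|
= 0 + 1 + 2 + 1 + 1
= 1 + 2 + 2
= 3 + 2
= 5

5


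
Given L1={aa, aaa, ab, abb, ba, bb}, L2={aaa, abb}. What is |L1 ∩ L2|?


L1 = {aa, aaa, ab, abb, ba, bb}
L2 = {aaa, abb}
Checking each string in L1 against L2:
  'aa': in L2? No
  'aaa': in L2? Yes
  'ab': in L2? No
  'abb': in L2? Yes
  'ba': in L2? No
  'bb': in L2? No
Intersection = {aaa, abb}
|L1 ∩ L2| = 2

2


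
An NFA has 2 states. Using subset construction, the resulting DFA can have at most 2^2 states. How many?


NFA has 2 states
Subset construction: each DFA state = subset of NFA states
Maximum subsets = 2^2
2^2 = 4

4


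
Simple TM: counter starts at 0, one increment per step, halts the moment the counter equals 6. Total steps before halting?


Counter starts at 0. Counting sequence:
  Step 1: counter = 1
  Step 2: counter = 2
  Step 3: counter = 3
  Step 4: counter = 4
  Step 5: counter = 5
  Step 6: counter = 6
Counter reached 6 -> halt
Total steps = 6

6


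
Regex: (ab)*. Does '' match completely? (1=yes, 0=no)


Pattern: (ab)*
String: ''
Pattern requires: zero or more repetitions of 'ab'
Pairs: []
All pairs are 'ab'? Yes
Result: 1

1


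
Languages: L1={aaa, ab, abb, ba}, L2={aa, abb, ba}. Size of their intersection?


L1 = {aaa, ab, abb, ba}
L2 = {aa, abb, ba}
Checking each string in L1 against L2:
  'aaa': in L2? No
  'ab': in L2? No
  'abb': in L2? Yes
  'ba': in L2? Yes
Intersection = {abb, ba}
|L1 ∩ L2| = 2

2


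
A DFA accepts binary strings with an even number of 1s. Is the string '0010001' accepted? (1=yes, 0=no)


DFA has 2 states: q_even (start, accept=yes) and q_odd
Processing string '0010001' character by character:
  Position 0: read '0', 1-count=0 -> q_even (no change)
  Position 1: read '0', 1-count=0 -> q_even (no change)
  Position 2: read '1', 1-count=1 -> q_odd
  Position 3: read '0', 1-count=1 -> q_odd (no change)
  Position 4: read '0', 1-count=1 -> q_odd (no change)
  Position 5: read '0', 1-count=1 -> q_odd (no change)
  Position 6: read '1', 1-count=2 -> q_even
Final state: q_even, total 1s = 2 (even); the DFA requires an even count -> accept

1


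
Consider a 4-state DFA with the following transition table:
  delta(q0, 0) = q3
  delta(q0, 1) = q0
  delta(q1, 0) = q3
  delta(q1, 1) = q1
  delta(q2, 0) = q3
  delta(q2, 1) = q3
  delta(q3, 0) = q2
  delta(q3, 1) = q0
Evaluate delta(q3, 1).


Looking up transition function:
delta(q3, 1) in the table
Row: q3, Column: 1
Result: q0

q0


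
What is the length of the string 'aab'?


String: 'aab'
Counting characters:
  'a' appears 2 time(s)
  'b' appears 1 time(s)
Total length = 2 + 1 = 3

3


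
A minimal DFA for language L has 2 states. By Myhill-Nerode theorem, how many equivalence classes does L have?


Myhill-Nerode theorem:
Number of equivalence classes = number of states in minimal DFA
Minimal DFA states = 2
Therefore equivalence classes = 2

2


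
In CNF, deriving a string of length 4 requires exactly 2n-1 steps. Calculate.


Chomsky Normal Form derivation:
String length n = 4
Each step either:
  - Splits a nonterminal into two (n-1 such steps)
  - Converts a nonterminal to terminal (n such steps)
Total = (n-1) + n = 2n - 1
= 2(4) - 1
= 8 - 1
= 7

7


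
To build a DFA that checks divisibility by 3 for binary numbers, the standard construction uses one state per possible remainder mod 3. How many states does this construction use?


Divisibility by 3 is tracked via the remainder mod 3: 0, 1, ..., 2
The construction assigns one state to each remainder
Number of remainders = 3

3


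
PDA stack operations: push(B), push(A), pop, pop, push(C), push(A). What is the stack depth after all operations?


Tracing stack operations:
  push(B) -> stack = [B], depth=1
  push(A) -> stack = [B,A], depth=2
  pop -> removed A, stack = [B], depth=1
  pop -> removed B, stack = [], depth=0
  push(C) -> stack = [C], depth=1
  push(A) -> stack = [C,A], depth=2
Final depth = 2

2


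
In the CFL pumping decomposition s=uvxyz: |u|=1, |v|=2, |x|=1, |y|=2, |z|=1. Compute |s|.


|s| = |u| + |v| + |x| + |y| + |z|
= 1 + 2 + 1 + 2 + 1
= 3 + 1 + 3
= 4 + 3
= 7

7


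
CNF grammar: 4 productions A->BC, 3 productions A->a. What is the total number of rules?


CNF allows two rule forms:
  A -> BC (binary): 4 rules
  A -> a (terminal): 3 rules
Total = 4 + 3 = 7

7


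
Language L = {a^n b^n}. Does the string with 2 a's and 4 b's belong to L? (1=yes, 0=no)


Language requires equal numbers of a's and b's
PDA pushes for each 'a', pops for each 'b'
Number of a's = 2
Number of b's = 4
2 != 4 -> Reject

0


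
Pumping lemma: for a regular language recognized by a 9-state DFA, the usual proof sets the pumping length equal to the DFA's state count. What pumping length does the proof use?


Pumping lemma for regular languages (standard proof):
Take p = |Q|, the number of DFA states.
Any string of length >= |Q| passes through |Q|+1 states while reading its first |Q| symbols,
so by pigeonhole some state repeats, giving the loop that can be pumped.
Here |Q| = 9
Therefore the proof uses p = 9

9


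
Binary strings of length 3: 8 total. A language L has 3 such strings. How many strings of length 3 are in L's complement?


Alphabet: {0,1}
String length: 3
Total strings of length 3 = 2^3 = 8
Strings in L = 3
Complement = total - |L|
= 8 - 3
= 5

5


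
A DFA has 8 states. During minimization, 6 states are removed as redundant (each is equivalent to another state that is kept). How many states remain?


Original DFA: 8 states
Redundant states removed: 6
Minimized states = original - removed
= 8 - 6
= 2

2


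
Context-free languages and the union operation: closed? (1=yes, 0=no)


CFL closure properties:
  Closed under: union, concatenation, Kleene star
  NOT closed under: intersection, complement
Operation 'union' is in closed list -> Yes (closed)

1


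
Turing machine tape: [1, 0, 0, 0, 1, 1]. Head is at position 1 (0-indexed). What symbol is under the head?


Tape: [1, 0, 0, 0, 1, 1]
Positions: 0 1 2 3 4 5
Values:    1 0 0 0 1 1
Head at position 1
tape[1] = 0

0


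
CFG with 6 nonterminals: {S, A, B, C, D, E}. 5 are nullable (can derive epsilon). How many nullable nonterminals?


Nonterminals: {S, A, B, C, D, E}
A nonterminal is nullable if it can derive epsilon
Counting nullable nonterminals: 5
Total nullable = 5

5


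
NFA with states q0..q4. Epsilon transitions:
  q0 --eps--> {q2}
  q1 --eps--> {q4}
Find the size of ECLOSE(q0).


Starting from q0
Initialize closure = {q0}
Follow epsilon from q0 -> add q2
Final closure: {q0, q2}
Size = 2

2


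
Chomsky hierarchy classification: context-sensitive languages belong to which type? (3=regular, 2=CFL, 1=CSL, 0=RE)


Chomsky hierarchy levels:
  Type 3: Regular (DFA/NFA/regex)
  Type 2: Context-free (PDA)
  Type 1: Context-sensitive
  Type 0: Recursively enumerable (TM)
'context-sensitive' corresponds to Type 1

1


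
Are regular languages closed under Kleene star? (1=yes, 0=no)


Regular languages are closed under:
- Union (DFA product construction)
- Intersection (DFA product construction)
- Complement (swap accept/reject states)
- Concatenation (NFA construction)
- Kleene star (NFA construction)
Kleene star is in this list
Therefore: closed

1


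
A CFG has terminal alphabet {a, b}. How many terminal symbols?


Terminal symbols: a, b
Counting each: a (#1), b (#2)
Total = 2

2


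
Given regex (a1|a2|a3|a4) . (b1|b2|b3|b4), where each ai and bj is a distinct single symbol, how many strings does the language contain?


First group: 4 alternatives
Second group: 4 alternatives
Concatenation: each choice from group 1 pairs with each from group 2
Total = 4 x 4 = 16

16


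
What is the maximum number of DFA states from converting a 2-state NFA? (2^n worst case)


NFA has 2 states
Subset construction: each DFA state = subset of NFA states
Maximum subsets = 2^2
2^2 = 4

4


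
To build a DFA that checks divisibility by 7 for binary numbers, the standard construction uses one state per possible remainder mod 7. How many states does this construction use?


Divisibility by 7 is tracked via the remainder mod 7: 0, 1, ..., 6
The construction assigns one state to each remainder
Number of remainders = 7

7


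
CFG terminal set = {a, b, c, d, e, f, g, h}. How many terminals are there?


Terminal symbols: a, b, c, d, e, f, g, h
Counting each: a (#1), b (#2), c (#3), d (#4), e (#5), f (#6), g (#7), h (#8)
Total = 8

8


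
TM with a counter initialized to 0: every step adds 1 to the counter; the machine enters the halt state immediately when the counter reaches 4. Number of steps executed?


Counter starts at 0. Counting sequence:
  Step 1: counter = 1
  Step 2: counter = 2
  Step 3: counter = 3
  Step 4: counter = 4
Counter reached 4 -> halt
Total steps = 4

4


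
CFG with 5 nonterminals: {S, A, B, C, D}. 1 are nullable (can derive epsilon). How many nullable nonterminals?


Nonterminals: {S, A, B, C, D}
A nonterminal is nullable if it can derive epsilon
Counting nullable nonterminals: 1
Total nullable = 1

1


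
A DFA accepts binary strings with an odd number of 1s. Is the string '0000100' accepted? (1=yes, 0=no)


DFA has 2 states: q_even (start, accept=no) and q_odd
Processing string '0000100' character by character:
  Position 0: read '0', 1-count=0 -> q_even (no change)
  Position 1: read '0', 1-count=0 -> q_even (no change)
  Position 2: read '0', 1-count=0 -> q_even (no change)
  Position 3: read '0', 1-count=0 -> q_even (no change)
  Position 4: read '1', 1-count=1 -> q_odd
  Position 5: read '0', 1-count=1 -> q_odd (no change)
  Position 6: read '0', 1-count=1 -> q_odd (no change)
Final state: q_odd, total 1s = 1 (odd); the DFA requires an odd count -> accept

1


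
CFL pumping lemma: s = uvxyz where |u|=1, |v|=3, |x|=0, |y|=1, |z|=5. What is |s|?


|s| = |u| + |v| + |x| + |y| + |z|
= 1 + 3 + 0 + 1 + 5
= 4 + 0 + 6
= 4 + 6
= 10

10


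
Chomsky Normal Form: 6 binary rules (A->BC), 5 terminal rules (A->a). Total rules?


CNF allows two rule forms:
  A -> BC (binary): 6 rules
  A -> a (terminal): 5 rules
Total = 6 + 5 = 11

11


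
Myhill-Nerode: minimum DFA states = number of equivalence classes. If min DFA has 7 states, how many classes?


Myhill-Nerode theorem:
Number of equivalence classes = number of states in minimal DFA
Minimal DFA states = 7
Therefore equivalence classes = 7

7


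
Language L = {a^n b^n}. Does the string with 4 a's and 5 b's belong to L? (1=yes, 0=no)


Language requires equal numbers of a's and b's
PDA pushes for each 'a', pops for each 'b'
Number of a's = 4
Number of b's = 5
4 != 5 -> Reject

0


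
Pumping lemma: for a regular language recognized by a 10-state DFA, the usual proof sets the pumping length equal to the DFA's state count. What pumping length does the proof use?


Pumping lemma for regular languages (standard proof):
Take p = |Q|, the number of DFA states.
Any string of length >= |Q| passes through |Q|+1 states while reading its first |Q| symbols,
so by pigeonhole some state repeats, giving the loop that can be pumped.
Here |Q| = 10
Therefore the proof uses p = 10

10


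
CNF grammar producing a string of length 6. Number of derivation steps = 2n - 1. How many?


Chomsky Normal Form derivation:
String length n = 6
Each step either:
  - Splits a nonterminal into two (n-1 such steps)
  - Converts a nonterminal to terminal (n such steps)
Total = (n-1) + n = 2n - 1
= 2(6) - 1
= 12 - 1
= 11

11


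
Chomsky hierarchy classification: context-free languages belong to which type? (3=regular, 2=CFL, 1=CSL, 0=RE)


Chomsky hierarchy levels:
  Type 3: Regular (DFA/NFA/regex)
  Type 2: Context-free (PDA)
  Type 1: Context-sensitive
  Type 0: Recursively enumerable (TM)
'context-free' corresponds to Type 2

2


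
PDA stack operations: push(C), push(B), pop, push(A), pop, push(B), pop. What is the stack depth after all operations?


Tracing stack operations:
  push(C) -> stack = [C], depth=1
  push(B) -> stack = [C,B], depth=2
  pop -> removed B, stack = [C], depth=1
  push(A) -> stack = [C,A], depth=2
  pop -> removed A, stack = [C], depth=1
  push(B) -> stack = [C,B], depth=2
  pop -> removed B, stack = [C], depth=1
Final depth = 1

1


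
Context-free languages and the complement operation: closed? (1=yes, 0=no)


CFL closure properties:
  Closed under: union, concatenation, Kleene star
  NOT closed under: intersection, complement
Operation 'complement' is in not-closed list -> No (not closed)

0


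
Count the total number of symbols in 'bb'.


String: 'bb'
Counting characters:
  'b' appears 2 time(s)
Total length = 0 + 2 = 2

2


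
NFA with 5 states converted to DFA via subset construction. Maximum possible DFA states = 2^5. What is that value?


NFA has 5 states
Subset construction: each DFA state = subset of NFA states
Maximum subsets = 2^5
2^5 = 32

32


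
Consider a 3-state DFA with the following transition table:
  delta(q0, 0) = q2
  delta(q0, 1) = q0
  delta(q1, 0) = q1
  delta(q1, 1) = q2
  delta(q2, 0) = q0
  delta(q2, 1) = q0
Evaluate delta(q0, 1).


Looking up transition function:
delta(q0, 1) in the table
Row: q0, Column: 1
Result: q0

q0


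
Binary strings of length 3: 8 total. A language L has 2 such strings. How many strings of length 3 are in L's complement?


Alphabet: {0,1}
String length: 3
Total strings of length 3 = 2^3 = 8
Strings in L = 2
Complement = total - |L|
= 8 - 2
= 6

6


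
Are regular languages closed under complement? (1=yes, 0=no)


Regular languages are closed under:
- Union (DFA product construction)
- Intersection (DFA product construction)
- Complement (swap accept/reject states)
- Concatenation (NFA construction)
- Kleene star (NFA construction)
complement is in this list
Therefore: closed

1


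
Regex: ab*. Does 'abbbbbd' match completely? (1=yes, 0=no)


Pattern: ab*
String: 'abbbbbd'
Pattern requires: exactly one 'a' followed by zero or more 'b's
First char is 'a' -> OK
Rest 'bbbbbd': all b's? No
Result: 0

0


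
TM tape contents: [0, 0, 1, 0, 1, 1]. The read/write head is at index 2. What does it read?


Tape: [0, 0, 1, 0, 1, 1]
Positions: 0 1 2 3 4 5
Values:    0 0 1 0 1 1
Head at position 2
tape[2] = 1

1


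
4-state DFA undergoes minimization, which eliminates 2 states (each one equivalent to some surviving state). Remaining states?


Original DFA: 4 states
Redundant states removed: 2
Minimized states = original - removed
= 4 - 2
= 2

2


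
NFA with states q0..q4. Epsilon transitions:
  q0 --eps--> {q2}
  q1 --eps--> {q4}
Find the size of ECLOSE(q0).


Starting from q0
Initialize closure = {q0}
Follow epsilon from q0 -> add q2
Final closure: {q0, q2}
Size = 2

2


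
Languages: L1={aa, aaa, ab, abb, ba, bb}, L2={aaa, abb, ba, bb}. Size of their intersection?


L1 = {aa, aaa, ab, abb, ba, bb}
L2 = {aaa, abb, ba, bb}
Checking each string in L1 against L2:
  'aa': in L2? No
  'aaa': in L2? Yes
  'ab': in L2? No
  'abb': in L2? Yes
  'ba': in L2? Yes
  'bb': in L2? Yes
Intersection = {aaa, abb, ba, bb}
|L1 ∩ L2| = 4

4


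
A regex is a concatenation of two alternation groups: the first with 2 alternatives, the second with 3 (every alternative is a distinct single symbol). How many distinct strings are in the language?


First group: 2 alternatives
Second group: 3 alternatives
Concatenation: each choice from group 1 pairs with each from group 2
Total = 2 x 3 = 6

6


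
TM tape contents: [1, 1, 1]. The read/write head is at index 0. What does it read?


Tape: [1, 1, 1]
Positions: 0 1 2
Values:    1 1 1
Head at position 0
tape[0] = 1

1


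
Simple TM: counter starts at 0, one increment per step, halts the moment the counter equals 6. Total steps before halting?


Counter starts at 0. Counting sequence:
  Step 1: counter = 1
  Step 2: counter = 2
  Step 3: counter = 3
  Step 4: counter = 4
  Step 5: counter = 5
  Step 6: counter = 6
Counter reached 6 -> halt
Total steps = 6

6


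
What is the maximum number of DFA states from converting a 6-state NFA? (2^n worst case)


NFA has 6 states
Subset construction: each DFA state = subset of NFA states
Maximum subsets = 2^6
2^6 = 64

64


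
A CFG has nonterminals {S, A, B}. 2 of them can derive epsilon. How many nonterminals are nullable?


Nonterminals: {S, A, B}
A nonterminal is nullable if it can derive epsilon
Counting nullable nonterminals: 2
Total nullable = 2

2


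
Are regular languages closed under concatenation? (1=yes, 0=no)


Regular languages are closed under:
- Union (DFA product construction)
- Intersection (DFA product construction)
- Complement (swap accept/reject states)
- Concatenation (NFA construction)
- Kleene star (NFA construction)
concatenation is in this list
Therefore: closed

1


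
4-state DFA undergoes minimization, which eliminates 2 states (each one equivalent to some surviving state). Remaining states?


Original DFA: 4 states
Redundant states removed: 2
Minimized states = original - removed
= 4 - 2
= 2

2


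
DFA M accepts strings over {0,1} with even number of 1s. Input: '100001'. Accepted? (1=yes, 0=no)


DFA has 2 states: q_even (start, accept=yes) and q_odd
Processing string '100001' character by character:
  Position 0: read '1', 1-count=1 -> q_odd
  Position 1: read '0', 1-count=1 -> q_odd (no change)
  Position 2: read '0', 1-count=1 -> q_odd (no change)
  Position 3: read '0', 1-count=1 -> q_odd (no change)
  Position 4: read '0', 1-count=1 -> q_odd (no change)
  Position 5: read '1', 1-count=2 -> q_even
Final state: q_even, total 1s = 2 (even); the DFA requires an even count -> accept

1


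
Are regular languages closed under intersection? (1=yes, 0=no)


Regular languages are closed under all standard operations:
- Union: Yes (product construction)
- Intersection: Yes (product construction)
- Complement: Yes (swap accept/reject)
- Concatenation: Yes (NFA construction)
Operation: intersection -> Closed

1


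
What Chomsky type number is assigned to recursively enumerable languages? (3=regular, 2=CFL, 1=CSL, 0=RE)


Chomsky hierarchy levels:
  Type 3: Regular (DFA/NFA/regex)
  Type 2: Context-free (PDA)
  Type 1: Context-sensitive
  Type 0: Recursively enumerable (TM)
'recursively enumerable' corresponds to Type 0

0


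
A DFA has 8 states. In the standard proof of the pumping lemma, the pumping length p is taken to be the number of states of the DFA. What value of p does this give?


Pumping lemma for regular languages (standard proof):
Take p = |Q|, the number of DFA states.
Any string of length >= |Q| passes through |Q|+1 states while reading its first |Q| symbols,
so by pigeonhole some state repeats, giving the loop that can be pumped.
Here |Q| = 8
Therefore the proof uses p = 8

8


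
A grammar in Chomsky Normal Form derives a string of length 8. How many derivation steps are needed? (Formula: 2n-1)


Chomsky Normal Form derivation:
String length n = 8
Each step either:
  - Splits a nonterminal into two (n-1 such steps)
  - Converts a nonterminal to terminal (n such steps)
Total = (n-1) + n = 2n - 1
= 2(8) - 1
= 16 - 1
= 15

15


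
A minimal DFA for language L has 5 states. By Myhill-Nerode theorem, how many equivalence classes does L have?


Myhill-Nerode theorem:
Number of equivalence classes = number of states in minimal DFA
Minimal DFA states = 5
Therefore equivalence classes = 5

5


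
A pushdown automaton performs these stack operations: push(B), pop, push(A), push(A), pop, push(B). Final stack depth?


Tracing stack operations:
  push(B) -> stack = [B], depth=1
  pop -> removed B, stack = [], depth=0
  push(A) -> stack = [A], depth=1
  push(A) -> stack = [A,A], depth=2
  pop -> removed A, stack = [A], depth=1
  push(B) -> stack = [A,B], depth=2
Final depth = 2

2


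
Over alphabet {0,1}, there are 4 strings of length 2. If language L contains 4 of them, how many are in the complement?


Alphabet: {0,1}
String length: 2
Total strings of length 2 = 2^2 = 4
Strings in L = 4
Complement = total - |L|
= 4 - 4
= 0

0


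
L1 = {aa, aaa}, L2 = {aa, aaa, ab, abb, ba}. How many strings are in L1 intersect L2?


L1 = {aa, aaa}
L2 = {aa, aaa, ab, abb, ba}
Checking each string in L1 against L2:
  'aa': in L2? Yes
  'aaa': in L2? Yes
Intersection = {aa, aaa}
|L1 ∩ L2| = 2

2


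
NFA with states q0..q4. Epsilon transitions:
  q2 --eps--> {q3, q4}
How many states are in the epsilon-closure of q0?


Starting from q0
Initialize closure = {q0}
q0 has no outgoing epsilon transitions -> nothing to add
Final closure: {q0}
Size = 1

1


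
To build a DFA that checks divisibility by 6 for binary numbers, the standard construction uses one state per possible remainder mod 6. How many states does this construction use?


Divisibility by 6 is tracked via the remainder mod 6: 0, 1, ..., 5
The construction assigns one state to each remainder
Number of remainders = 6

6


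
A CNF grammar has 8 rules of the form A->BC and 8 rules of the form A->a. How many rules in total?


CNF allows two rule forms:
  A -> BC (binary): 8 rules
  A -> a (terminal): 8 rules
Total = 8 + 8 = 16

16


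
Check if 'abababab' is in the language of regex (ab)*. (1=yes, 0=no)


Pattern: (ab)*
String: 'abababab'
Pattern requires: zero or more repetitions of 'ab'
Pairs: ['ab', 'ab', 'ab', 'ab']
All pairs are 'ab'? Yes
Result: 1

1


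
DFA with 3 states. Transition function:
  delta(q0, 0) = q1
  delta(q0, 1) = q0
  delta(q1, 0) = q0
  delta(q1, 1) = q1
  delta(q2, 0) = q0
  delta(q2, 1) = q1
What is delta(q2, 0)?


Looking up transition function:
delta(q2, 0) in the table
Row: q2, Column: 0
Result: q0

q0
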